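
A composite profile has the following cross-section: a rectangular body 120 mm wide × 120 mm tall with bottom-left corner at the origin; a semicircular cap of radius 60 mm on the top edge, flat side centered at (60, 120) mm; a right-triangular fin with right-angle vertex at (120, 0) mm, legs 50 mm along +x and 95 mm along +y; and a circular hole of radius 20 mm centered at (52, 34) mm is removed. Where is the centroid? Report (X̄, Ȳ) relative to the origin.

Part | A | x̄ᵢ | ȳᵢ | A·x̄ᵢ | A·ȳᵢ
rectangular body | 14400.00 | 60.00 | 60.00 | 864000.00 | 864000.00
semicircular top | 5654.87 | 60.00 | 145.46 | 339292.01 | 822584.01
triangular fin | 2375.00 | 136.67 | 31.67 | 324583.33 | 75208.33
hole | -1256.64 | 52.00 | 34.00 | -65345.13 | -42725.66
Σ | 21173.23 |  |  | 1462530.21 | 1719066.69
X̄ = 1462530.21 / 21173.23 = 69.07 mm
Ȳ = 1719066.69 / 21173.23 = 81.19 mm

X̄ = 69.07 mm, Ȳ = 81.19 mm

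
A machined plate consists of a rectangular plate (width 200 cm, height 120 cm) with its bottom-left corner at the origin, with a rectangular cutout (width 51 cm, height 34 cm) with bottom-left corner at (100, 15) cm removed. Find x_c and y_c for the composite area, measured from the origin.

x_c = 98.01 cm, y_c = 62.18 cm

Part | A | x̄ᵢ | ȳᵢ | A·x̄ᵢ | A·ȳᵢ
plate | 24000.00 | 100.00 | 60.00 | 2400000.00 | 1440000.00
hole | -1734.00 | 125.50 | 32.00 | -217617.00 | -55488.00
Σ | 22266.00 |  |  | 2182383.00 | 1384512.00
x_c = 2182383.00 / 22266.00 = 98.01 cm
y_c = 1384512.00 / 22266.00 = 62.18 cm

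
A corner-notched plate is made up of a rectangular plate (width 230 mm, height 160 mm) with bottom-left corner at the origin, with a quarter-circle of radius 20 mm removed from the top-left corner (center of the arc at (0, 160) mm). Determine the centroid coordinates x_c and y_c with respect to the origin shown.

x_c = 115.92 mm, y_c = 79.38 mm

plate: A = 230 × 160 = 36800.00, centroid at (115.00, 80.00).
removed quarter-circle: A = −¼π·20² = -314.16, centroid at (8.49, 151.51).
ΣA = 36485.84 mm²
ΣAx_c = (36800.00)(115.00) + (-314.16)(8.49) = 4229333.33 mm³
ΣAy_c = (36800.00)(80.00) + (-314.16)(151.51) = 2896401.18 mm³
x_c = 4229333.33 / 36485.84 = 115.92 mm
y_c = 2896401.18 / 36485.84 = 79.38 mm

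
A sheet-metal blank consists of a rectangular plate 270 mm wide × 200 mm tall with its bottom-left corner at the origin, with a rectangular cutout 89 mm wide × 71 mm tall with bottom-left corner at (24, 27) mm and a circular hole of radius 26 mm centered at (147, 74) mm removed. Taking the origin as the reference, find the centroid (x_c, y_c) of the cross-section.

plate: A = 270 × 200 = 54000.00, centroid at (135.00, 100.00).
hole 1: A = −(89 × 71) = -6319.00, centroid at (68.50, 62.50).
hole 2: A = −π·26² = -2123.72, centroid at (147.00, 74.00).
ΣA = 45557.28 mm²
ΣAx_c = (54000.00)(135.00) + (-6319.00)(68.50) + (-2123.72)(147.00) = 6544962.15 mm³
ΣAy_c = (54000.00)(100.00) + (-6319.00)(62.50) + (-2123.72)(74.00) = 4847907.47 mm³
x_c = 6544962.15 / 45557.28 = 143.66 mm
y_c = 4847907.47 / 45557.28 = 106.41 mm

x_c = 143.66 mm, y_c = 106.41 mm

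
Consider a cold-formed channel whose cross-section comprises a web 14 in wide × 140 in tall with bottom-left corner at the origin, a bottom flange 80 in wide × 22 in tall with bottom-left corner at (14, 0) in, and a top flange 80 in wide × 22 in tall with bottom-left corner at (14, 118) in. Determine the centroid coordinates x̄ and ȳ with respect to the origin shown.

web: A = 14 × 140 = 1960.00, centroid at (7.00, 70.00).
bottom flange: A = 80 × 22 = 1760.00, centroid at (54.00, 11.00).
top flange: A = 80 × 22 = 1760.00, centroid at (54.00, 129.00).
ΣA = 5480.00 in², ΣAx̄ = 203800.00 in³, ΣAȳ = 383600.00 in³.
x̄ = 203800.00/5480.00 = 37.19 in; ȳ = 383600.00/5480.00 = 70.00 in.

x̄ = 37.19 in, ȳ = 70.00 in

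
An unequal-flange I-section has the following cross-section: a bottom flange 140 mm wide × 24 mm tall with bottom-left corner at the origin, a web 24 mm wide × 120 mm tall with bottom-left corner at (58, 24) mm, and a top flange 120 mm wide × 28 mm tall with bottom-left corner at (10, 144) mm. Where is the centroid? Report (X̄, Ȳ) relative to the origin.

X̄ = 70.00 mm, Ȳ = 84.70 mm

bottom flange: A = 140 × 24 = 3360.00, centroid at (70.00, 12.00).
web: A = 24 × 120 = 2880.00, centroid at (70.00, 84.00).
top flange: A = 120 × 28 = 3360.00, centroid at (70.00, 158.00).
ΣA = 9600.00 mm², ΣAX̄ = 672000.00 mm³, ΣAȲ = 813120.00 mm³.
X̄ = 672000.00/9600.00 = 70.00 mm; Ȳ = 813120.00/9600.00 = 84.70 mm.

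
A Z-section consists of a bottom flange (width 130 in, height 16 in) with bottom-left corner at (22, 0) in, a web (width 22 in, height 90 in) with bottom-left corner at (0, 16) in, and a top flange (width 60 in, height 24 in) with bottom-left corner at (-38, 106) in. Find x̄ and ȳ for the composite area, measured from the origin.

x̄ = 34.77 in, ȳ = 55.88 in

bottom flange: A = 130 × 16 = 2080.00, centroid at (87.00, 8.00).
web: A = 22 × 90 = 1980.00, centroid at (11.00, 61.00).
top flange: A = 60 × 24 = 1440.00, centroid at (-8.00, 118.00).
ΣA = 5500.00 in², ΣAx̄ = 191220.00 in³, ΣAȳ = 307340.00 in³.
x̄ = 191220.00/5500.00 = 34.77 in; ȳ = 307340.00/5500.00 = 55.88 in.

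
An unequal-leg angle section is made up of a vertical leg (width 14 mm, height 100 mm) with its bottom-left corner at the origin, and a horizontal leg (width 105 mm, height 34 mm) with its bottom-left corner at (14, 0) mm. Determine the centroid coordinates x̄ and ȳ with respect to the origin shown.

x̄ = 49.74 mm, ȳ = 26.30 mm

vertical leg: A = 14 × 100 = 1400.00, centroid at (7.00, 50.00).
horizontal leg: A = 105 × 34 = 3570.00, centroid at (66.50, 17.00).
ΣA = 4970.00 mm², ΣAx̄ = 247205.00 mm³, ΣAȳ = 130690.00 mm³.
x̄ = 247205.00/4970.00 = 49.74 mm; ȳ = 130690.00/4970.00 = 26.30 mm.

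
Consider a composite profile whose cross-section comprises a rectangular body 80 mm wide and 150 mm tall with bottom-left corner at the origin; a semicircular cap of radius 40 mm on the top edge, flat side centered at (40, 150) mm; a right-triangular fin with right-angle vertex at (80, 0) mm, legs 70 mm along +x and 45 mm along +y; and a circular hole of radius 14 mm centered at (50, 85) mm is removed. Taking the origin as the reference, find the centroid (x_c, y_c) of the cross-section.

x_c = 46.05 mm, y_c = 83.43 mm

rectangular body: A = 80 × 150 = 12000.00, centroid at (40.00, 75.00).
semicircular top: A = ½π·40² = 2513.27, centroid at (40.00, 166.98).
triangular fin: A = ½·70·45 = 1575.00, centroid at (103.33, 15.00).
hole: A = −π·14² = -615.75, centroid at (50.00, 85.00).
ΣA = 15472.52 mm²
ΣAx_c = (12000.00)(40.00) + (2513.27)(40.00) + (1575.00)(103.33) + (-615.75)(50.00) = 712493.36 mm³
ΣAy_c = (12000.00)(75.00) + (2513.27)(166.98) + (1575.00)(15.00) + (-615.75)(85.00) = 1290943.85 mm³
x_c = 712493.36 / 15472.52 = 46.05 mm
y_c = 1290943.85 / 15472.52 = 83.43 mm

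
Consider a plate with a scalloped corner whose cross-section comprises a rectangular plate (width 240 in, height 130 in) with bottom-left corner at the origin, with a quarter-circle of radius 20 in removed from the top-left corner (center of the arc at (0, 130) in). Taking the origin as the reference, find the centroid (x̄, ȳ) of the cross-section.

x̄ = 121.13 in, ȳ = 64.43 in

Part | A | x̄ᵢ | ȳᵢ | A·x̄ᵢ | A·ȳᵢ
plate | 31200.00 | 120.00 | 65.00 | 3744000.00 | 2028000.00
removed quarter-circle | -314.16 | 8.49 | 121.51 | -2666.67 | -38174.04
Σ | 30885.84 |  |  | 3741333.33 | 1989825.96
x̄ = 3741333.33 / 30885.84 = 121.13 in
ȳ = 1989825.96 / 30885.84 = 64.43 in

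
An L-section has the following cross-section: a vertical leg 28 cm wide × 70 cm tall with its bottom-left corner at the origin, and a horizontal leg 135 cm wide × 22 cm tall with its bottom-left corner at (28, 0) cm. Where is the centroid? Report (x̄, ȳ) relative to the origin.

x̄ = 63.10 cm, ȳ = 20.54 cm

Part | A | x̄ᵢ | ȳᵢ | A·x̄ᵢ | A·ȳᵢ
vertical leg | 1960.00 | 14.00 | 35.00 | 27440.00 | 68600.00
horizontal leg | 2970.00 | 95.50 | 11.00 | 283635.00 | 32670.00
Σ | 4930.00 |  |  | 311075.00 | 101270.00
x̄ = 311075.00 / 4930.00 = 63.10 cm
ȳ = 101270.00 / 4930.00 = 20.54 cm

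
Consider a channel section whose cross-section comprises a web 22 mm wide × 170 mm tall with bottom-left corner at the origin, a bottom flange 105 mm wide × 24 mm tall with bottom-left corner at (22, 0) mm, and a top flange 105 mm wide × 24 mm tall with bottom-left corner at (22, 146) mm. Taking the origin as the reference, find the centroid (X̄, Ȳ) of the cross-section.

web: A = 22 × 170 = 3740.00, centroid at (11.00, 85.00).
bottom flange: A = 105 × 24 = 2520.00, centroid at (74.50, 12.00).
top flange: A = 105 × 24 = 2520.00, centroid at (74.50, 158.00).
ΣA = 8780.00 mm², ΣAX̄ = 416620.00 mm³, ΣAȲ = 746300.00 mm³.
X̄ = 416620.00/8780.00 = 47.45 mm; Ȳ = 746300.00/8780.00 = 85.00 mm.

X̄ = 47.45 mm, Ȳ = 85.00 mm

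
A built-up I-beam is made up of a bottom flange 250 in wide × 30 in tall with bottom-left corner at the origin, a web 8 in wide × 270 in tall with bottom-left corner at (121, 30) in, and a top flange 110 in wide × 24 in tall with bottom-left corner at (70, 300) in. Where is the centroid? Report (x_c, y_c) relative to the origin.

Part | A | x̄ᵢ | ȳᵢ | A·x̄ᵢ | A·ȳᵢ
bottom flange | 7500.00 | 125.00 | 15.00 | 937500.00 | 112500.00
web | 2160.00 | 125.00 | 165.00 | 270000.00 | 356400.00
top flange | 2640.00 | 125.00 | 312.00 | 330000.00 | 823680.00
Σ | 12300.00 |  |  | 1537500.00 | 1292580.00
x_c = 1537500.00 / 12300.00 = 125.00 in
y_c = 1292580.00 / 12300.00 = 105.09 in

x_c = 125.00 in, y_c = 105.09 in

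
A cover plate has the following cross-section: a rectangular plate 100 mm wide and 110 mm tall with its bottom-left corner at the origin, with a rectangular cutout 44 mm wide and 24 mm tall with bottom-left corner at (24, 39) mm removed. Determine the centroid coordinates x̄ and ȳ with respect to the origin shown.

x̄ = 50.42 mm, ȳ = 55.42 mm

Part | A | x̄ᵢ | ȳᵢ | A·x̄ᵢ | A·ȳᵢ
plate | 11000.00 | 50.00 | 55.00 | 550000.00 | 605000.00
hole | -1056.00 | 46.00 | 51.00 | -48576.00 | -53856.00
Σ | 9944.00 |  |  | 501424.00 | 551144.00
x̄ = 501424.00 / 9944.00 = 50.42 mm
ȳ = 551144.00 / 9944.00 = 55.42 mm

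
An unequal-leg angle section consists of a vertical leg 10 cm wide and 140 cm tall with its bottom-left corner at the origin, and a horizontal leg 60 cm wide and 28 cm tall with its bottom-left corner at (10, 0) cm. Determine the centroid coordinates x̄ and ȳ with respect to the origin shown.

vertical leg: A = 10 × 140 = 1400.00, centroid at (5.00, 70.00).
horizontal leg: A = 60 × 28 = 1680.00, centroid at (40.00, 14.00).
ΣA = 3080.00 cm², ΣAx̄ = 74200.00 cm³, ΣAȳ = 121520.00 cm³.
x̄ = 74200.00/3080.00 = 24.09 cm; ȳ = 121520.00/3080.00 = 39.45 cm.

x̄ = 24.09 cm, ȳ = 39.45 cm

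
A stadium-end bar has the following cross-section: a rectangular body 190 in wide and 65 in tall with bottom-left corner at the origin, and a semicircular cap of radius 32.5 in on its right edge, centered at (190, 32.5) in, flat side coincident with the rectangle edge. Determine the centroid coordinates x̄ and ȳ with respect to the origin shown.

x̄ = 107.88 in, ȳ = 32.50 in

rectangular body: A = 190 × 65 = 12350.00, centroid at (95.00, 32.50).
semicircular end: A = ½π·32.5² = 1659.15, centroid at (203.79, 32.50).
ΣA = 14009.15 in²
ΣAx̄ = (12350.00)(95.00) + (1659.15)(203.79) = 1511374.60 in³
ΣAȳ = (12350.00)(32.50) + (1659.15)(32.50) = 455297.49 in³
x̄ = 1511374.60 / 14009.15 = 107.88 in
ȳ = 455297.49 / 14009.15 = 32.50 in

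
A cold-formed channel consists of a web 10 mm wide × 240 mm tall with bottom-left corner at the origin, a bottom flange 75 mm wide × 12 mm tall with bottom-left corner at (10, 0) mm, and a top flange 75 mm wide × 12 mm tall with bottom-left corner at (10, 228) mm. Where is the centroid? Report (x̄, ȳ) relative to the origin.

x̄ = 23.21 mm, ȳ = 120.00 mm

web: A = 10 × 240 = 2400.00, centroid at (5.00, 120.00).
bottom flange: A = 75 × 12 = 900.00, centroid at (47.50, 6.00).
top flange: A = 75 × 12 = 900.00, centroid at (47.50, 234.00).
ΣA = 4200.00 mm², ΣAx̄ = 97500.00 mm³, ΣAȳ = 504000.00 mm³.
x̄ = 97500.00/4200.00 = 23.21 mm; ȳ = 504000.00/4200.00 = 120.00 mm.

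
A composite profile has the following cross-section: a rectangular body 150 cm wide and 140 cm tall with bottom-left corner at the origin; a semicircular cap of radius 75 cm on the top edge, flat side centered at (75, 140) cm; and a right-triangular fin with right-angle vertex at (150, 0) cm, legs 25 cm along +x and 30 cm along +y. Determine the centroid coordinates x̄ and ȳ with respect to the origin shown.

x̄ = 76.03 cm, ȳ = 99.04 cm

rectangular body: A = 150 × 140 = 21000.00, centroid at (75.00, 70.00).
semicircular top: A = ½π·75² = 8835.73, centroid at (75.00, 171.83).
triangular fin: A = ½·25·30 = 375.00, centroid at (158.33, 10.00).
ΣA = 30210.73 cm²
ΣAx̄ = (21000.00)(75.00) + (8835.73)(75.00) + (375.00)(158.33) = 2297054.70 cm³
ΣAȳ = (21000.00)(70.00) + (8835.73)(171.83) + (375.00)(10.00) = 2992002.11 cm³
x̄ = 2297054.70 / 30210.73 = 76.03 cm
ȳ = 2992002.11 / 30210.73 = 99.04 cm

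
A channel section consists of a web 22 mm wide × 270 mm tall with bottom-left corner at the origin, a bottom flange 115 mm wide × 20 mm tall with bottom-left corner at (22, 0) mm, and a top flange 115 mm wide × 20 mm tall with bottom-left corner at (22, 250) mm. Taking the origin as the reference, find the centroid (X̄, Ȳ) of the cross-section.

Part | A | x̄ᵢ | ȳᵢ | A·x̄ᵢ | A·ȳᵢ
web | 5940.00 | 11.00 | 135.00 | 65340.00 | 801900.00
bottom flange | 2300.00 | 79.50 | 10.00 | 182850.00 | 23000.00
top flange | 2300.00 | 79.50 | 260.00 | 182850.00 | 598000.00
Σ | 10540.00 |  |  | 431040.00 | 1422900.00
X̄ = 431040.00 / 10540.00 = 40.90 mm
Ȳ = 1422900.00 / 10540.00 = 135.00 mm

X̄ = 40.90 mm, Ȳ = 135.00 mm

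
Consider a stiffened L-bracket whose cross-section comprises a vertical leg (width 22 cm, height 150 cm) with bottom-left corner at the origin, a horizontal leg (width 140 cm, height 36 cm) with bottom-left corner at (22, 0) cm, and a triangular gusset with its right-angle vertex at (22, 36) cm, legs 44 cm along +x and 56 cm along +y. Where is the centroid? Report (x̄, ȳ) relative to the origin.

vertical leg: A = 22 × 150 = 3300.00, centroid at (11.00, 75.00).
horizontal leg: A = 140 × 36 = 5040.00, centroid at (92.00, 18.00).
gusset: A = ½·44·56 = 1232.00, centroid at (36.67, 54.67).
ΣA = 9572.00 cm², ΣAx̄ = 545153.33 cm³, ΣAȳ = 405569.33 cm³.
x̄ = 545153.33/9572.00 = 56.95 cm; ȳ = 405569.33/9572.00 = 42.37 cm.

x̄ = 56.95 cm, ȳ = 42.37 cm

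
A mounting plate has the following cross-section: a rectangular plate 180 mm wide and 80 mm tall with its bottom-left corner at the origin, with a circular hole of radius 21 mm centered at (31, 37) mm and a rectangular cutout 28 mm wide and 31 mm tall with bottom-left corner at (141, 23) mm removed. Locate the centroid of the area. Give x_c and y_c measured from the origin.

plate: A = 180 × 80 = 14400.00, centroid at (90.00, 40.00).
hole 1: A = −π·21² = -1385.44, centroid at (31.00, 37.00).
hole 2: A = −(28 × 31) = -868.00, centroid at (155.00, 38.50).
ΣA = 12146.56 mm², ΣAx_c = 1118511.29 mm³, ΣAy_c = 491320.63 mm³.
x_c = 1118511.29/12146.56 = 92.08 mm; y_c = 491320.63/12146.56 = 40.45 mm.

x_c = 92.08 mm, y_c = 40.45 mm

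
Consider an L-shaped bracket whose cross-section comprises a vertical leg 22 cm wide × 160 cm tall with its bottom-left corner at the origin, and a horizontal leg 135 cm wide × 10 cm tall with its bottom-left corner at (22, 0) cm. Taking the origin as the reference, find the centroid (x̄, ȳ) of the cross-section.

x̄ = 32.76 cm, ȳ = 59.21 cm

vertical leg: A = 22 × 160 = 3520.00, centroid at (11.00, 80.00).
horizontal leg: A = 135 × 10 = 1350.00, centroid at (89.50, 5.00).
ΣA = 4870.00 cm²
ΣAx̄ = (3520.00)(11.00) + (1350.00)(89.50) = 159545.00 cm³
ΣAȳ = (3520.00)(80.00) + (1350.00)(5.00) = 288350.00 cm³
x̄ = 159545.00 / 4870.00 = 32.76 cm
ȳ = 288350.00 / 4870.00 = 59.21 cm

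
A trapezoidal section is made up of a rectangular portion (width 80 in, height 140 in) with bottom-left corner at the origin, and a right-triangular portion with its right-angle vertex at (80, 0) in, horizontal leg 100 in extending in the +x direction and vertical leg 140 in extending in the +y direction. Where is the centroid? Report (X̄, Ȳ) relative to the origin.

X̄ = 68.21 in, Ȳ = 61.03 in

rectangular portion: A = 80 × 140 = 11200.00, centroid at (40.00, 70.00).
triangular portion: A = ½·100·140 = 7000.00, centroid at (113.33, 46.67).
ΣA = 18200.00 in², ΣAX̄ = 1241333.33 in³, ΣAȲ = 1110666.67 in³.
X̄ = 1241333.33/18200.00 = 68.21 in; Ȳ = 1110666.67/18200.00 = 61.03 in.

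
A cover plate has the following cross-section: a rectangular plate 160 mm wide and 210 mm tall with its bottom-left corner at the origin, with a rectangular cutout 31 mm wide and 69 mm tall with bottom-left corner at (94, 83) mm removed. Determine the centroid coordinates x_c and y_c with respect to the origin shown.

Part | A | x̄ᵢ | ȳᵢ | A·x̄ᵢ | A·ȳᵢ
plate | 33600.00 | 80.00 | 105.00 | 2688000.00 | 3528000.00
hole | -2139.00 | 109.50 | 117.50 | -234220.50 | -251332.50
Σ | 31461.00 |  |  | 2453779.50 | 3276667.50
x_c = 2453779.50 / 31461.00 = 77.99 mm
y_c = 3276667.50 / 31461.00 = 104.15 mm

x_c = 77.99 mm, y_c = 104.15 mm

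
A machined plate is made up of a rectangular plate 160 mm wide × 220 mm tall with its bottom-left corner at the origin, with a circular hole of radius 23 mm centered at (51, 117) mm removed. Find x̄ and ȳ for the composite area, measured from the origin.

x̄ = 81.44 mm, ȳ = 109.65 mm

plate: A = 160 × 220 = 35200.00, centroid at (80.00, 110.00).
hole: A = −π·23² = -1661.90, centroid at (51.00, 117.00).
ΣA = 33538.10 mm², ΣAx̄ = 2731242.97 mm³, ΣAȳ = 3677557.41 mm³.
x̄ = 2731242.97/33538.10 = 81.44 mm; ȳ = 3677557.41/33538.10 = 109.65 mm.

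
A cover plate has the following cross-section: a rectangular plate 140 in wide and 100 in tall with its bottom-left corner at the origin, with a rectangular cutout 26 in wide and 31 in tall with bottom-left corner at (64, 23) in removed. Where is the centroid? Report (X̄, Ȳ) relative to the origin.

X̄ = 69.57 in, Ȳ = 50.70 in

plate: A = 140 × 100 = 14000.00, centroid at (70.00, 50.00).
hole: A = −(26 × 31) = -806.00, centroid at (77.00, 38.50).
ΣA = 13194.00 in²
ΣAX̄ = (14000.00)(70.00) + (-806.00)(77.00) = 917938.00 in³
ΣAȲ = (14000.00)(50.00) + (-806.00)(38.50) = 668969.00 in³
X̄ = 917938.00 / 13194.00 = 69.57 in
Ȳ = 668969.00 / 13194.00 = 50.70 in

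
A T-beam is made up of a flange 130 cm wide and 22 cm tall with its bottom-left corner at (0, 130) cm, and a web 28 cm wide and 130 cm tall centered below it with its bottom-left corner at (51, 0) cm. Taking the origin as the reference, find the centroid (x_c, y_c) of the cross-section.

x_c = 65.00 cm, y_c = 98.44 cm

Part | A | x̄ᵢ | ȳᵢ | A·x̄ᵢ | A·ȳᵢ
web | 3640.00 | 65.00 | 65.00 | 236600.00 | 236600.00
flange | 2860.00 | 65.00 | 141.00 | 185900.00 | 403260.00
Σ | 6500.00 |  |  | 422500.00 | 639860.00
x_c = 422500.00 / 6500.00 = 65.00 cm
y_c = 639860.00 / 6500.00 = 98.44 cm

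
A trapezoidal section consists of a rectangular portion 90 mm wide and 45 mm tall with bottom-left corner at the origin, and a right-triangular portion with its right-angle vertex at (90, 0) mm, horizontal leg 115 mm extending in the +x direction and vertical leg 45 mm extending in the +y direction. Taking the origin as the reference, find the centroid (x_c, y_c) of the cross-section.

Part | A | x̄ᵢ | ȳᵢ | A·x̄ᵢ | A·ȳᵢ
rectangular portion | 4050.00 | 45.00 | 22.50 | 182250.00 | 91125.00
triangular portion | 2587.50 | 128.33 | 15.00 | 332062.50 | 38812.50
Σ | 6637.50 |  |  | 514312.50 | 129937.50
x_c = 514312.50 / 6637.50 = 77.49 mm
y_c = 129937.50 / 6637.50 = 19.58 mm

x_c = 77.49 mm, y_c = 19.58 mm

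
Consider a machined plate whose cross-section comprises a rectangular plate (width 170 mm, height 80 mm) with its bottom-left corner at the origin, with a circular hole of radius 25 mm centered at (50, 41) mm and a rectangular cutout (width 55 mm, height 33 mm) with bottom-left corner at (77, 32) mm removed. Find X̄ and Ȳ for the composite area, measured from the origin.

X̄ = 88.39 mm, Ȳ = 38.23 mm

plate: A = 170 × 80 = 13600.00, centroid at (85.00, 40.00).
hole 1: A = −π·25² = -1963.50, centroid at (50.00, 41.00).
hole 2: A = −(55 × 33) = -1815.00, centroid at (104.50, 48.50).
ΣA = 9821.50 mm², ΣAX̄ = 868157.73 mm³, ΣAȲ = 375469.19 mm³.
X̄ = 868157.73/9821.50 = 88.39 mm; Ȳ = 375469.19/9821.50 = 38.23 mm.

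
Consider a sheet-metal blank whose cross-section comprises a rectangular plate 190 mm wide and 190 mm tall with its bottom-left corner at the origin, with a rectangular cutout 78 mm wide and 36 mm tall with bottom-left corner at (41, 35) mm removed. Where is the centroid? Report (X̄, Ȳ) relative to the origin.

X̄ = 96.27 mm, Ȳ = 98.54 mm

plate: A = 190 × 190 = 36100.00, centroid at (95.00, 95.00).
hole: A = −(78 × 36) = -2808.00, centroid at (80.00, 53.00).
ΣA = 33292.00 mm², ΣAX̄ = 3204860.00 mm³, ΣAȲ = 3280676.00 mm³.
X̄ = 3204860.00/33292.00 = 96.27 mm; Ȳ = 3280676.00/33292.00 = 98.54 mm.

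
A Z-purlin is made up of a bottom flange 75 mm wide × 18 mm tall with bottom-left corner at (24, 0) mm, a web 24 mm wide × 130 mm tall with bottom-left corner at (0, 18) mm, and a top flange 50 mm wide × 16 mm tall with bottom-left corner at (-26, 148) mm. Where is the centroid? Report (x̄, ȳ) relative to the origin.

x̄ = 22.71 mm, ȳ = 75.13 mm

bottom flange: A = 75 × 18 = 1350.00, centroid at (61.50, 9.00).
web: A = 24 × 130 = 3120.00, centroid at (12.00, 83.00).
top flange: A = 50 × 16 = 800.00, centroid at (-1.00, 156.00).
ΣA = 5270.00 mm²
ΣAx̄ = (1350.00)(61.50) + (3120.00)(12.00) + (800.00)(-1.00) = 119665.00 mm³
ΣAȳ = (1350.00)(9.00) + (3120.00)(83.00) + (800.00)(156.00) = 395910.00 mm³
x̄ = 119665.00 / 5270.00 = 22.71 mm
ȳ = 395910.00 / 5270.00 = 75.13 mm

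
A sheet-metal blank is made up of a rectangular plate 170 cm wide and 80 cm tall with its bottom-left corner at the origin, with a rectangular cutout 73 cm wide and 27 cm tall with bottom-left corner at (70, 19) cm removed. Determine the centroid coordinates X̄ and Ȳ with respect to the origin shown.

plate: A = 170 × 80 = 13600.00, centroid at (85.00, 40.00).
hole: A = −(73 × 27) = -1971.00, centroid at (106.50, 32.50).
ΣA = 11629.00 cm², ΣAX̄ = 946088.50 cm³, ΣAȲ = 479942.50 cm³.
X̄ = 946088.50/11629.00 = 81.36 cm; Ȳ = 479942.50/11629.00 = 41.27 cm.

X̄ = 81.36 cm, Ȳ = 41.27 cm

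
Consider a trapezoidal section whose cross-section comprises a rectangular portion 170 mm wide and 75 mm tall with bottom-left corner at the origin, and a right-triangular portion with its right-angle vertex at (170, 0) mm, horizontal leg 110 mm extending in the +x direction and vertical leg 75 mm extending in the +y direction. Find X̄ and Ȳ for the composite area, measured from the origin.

rectangular portion: A = 170 × 75 = 12750.00, centroid at (85.00, 37.50).
triangular portion: A = ½·110·75 = 4125.00, centroid at (206.67, 25.00).
ΣA = 16875.00 mm², ΣAX̄ = 1936250.00 mm³, ΣAȲ = 581250.00 mm³.
X̄ = 1936250.00/16875.00 = 114.74 mm; Ȳ = 581250.00/16875.00 = 34.44 mm.

X̄ = 114.74 mm, Ȳ = 34.44 mm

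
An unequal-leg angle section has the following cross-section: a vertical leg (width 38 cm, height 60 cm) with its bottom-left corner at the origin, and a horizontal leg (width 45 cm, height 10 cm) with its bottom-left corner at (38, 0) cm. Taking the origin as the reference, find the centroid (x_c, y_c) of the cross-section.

x_c = 25.84 cm, y_c = 25.88 cm

vertical leg: A = 38 × 60 = 2280.00, centroid at (19.00, 30.00).
horizontal leg: A = 45 × 10 = 450.00, centroid at (60.50, 5.00).
ΣA = 2730.00 cm², ΣAx_c = 70545.00 cm³, ΣAy_c = 70650.00 cm³.
x_c = 70545.00/2730.00 = 25.84 cm; y_c = 70650.00/2730.00 = 25.88 cm.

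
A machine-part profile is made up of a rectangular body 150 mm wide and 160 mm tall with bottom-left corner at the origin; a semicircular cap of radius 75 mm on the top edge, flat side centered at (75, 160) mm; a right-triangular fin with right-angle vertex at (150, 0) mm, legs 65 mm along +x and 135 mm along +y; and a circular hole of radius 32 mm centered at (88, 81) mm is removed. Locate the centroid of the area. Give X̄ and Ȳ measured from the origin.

X̄ = 86.24 mm, Ȳ = 104.45 mm

rectangular body: A = 150 × 160 = 24000.00, centroid at (75.00, 80.00).
semicircular top: A = ½π·75² = 8835.73, centroid at (75.00, 191.83).
triangular fin: A = ½·65·135 = 4387.50, centroid at (171.67, 45.00).
hole: A = −π·32² = -3216.99, centroid at (88.00, 81.00).
ΣA = 34006.24 mm², ΣAX̄ = 2932772.00 mm³, ΣAȲ = 3551827.93 mm³.
X̄ = 2932772.00/34006.24 = 86.24 mm; Ȳ = 3551827.93/34006.24 = 104.45 mm.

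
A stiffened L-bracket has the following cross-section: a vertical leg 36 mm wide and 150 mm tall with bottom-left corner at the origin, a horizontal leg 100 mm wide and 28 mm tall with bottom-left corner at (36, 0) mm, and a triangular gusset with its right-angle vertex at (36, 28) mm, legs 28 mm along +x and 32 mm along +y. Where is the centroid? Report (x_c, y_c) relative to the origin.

vertical leg: A = 36 × 150 = 5400.00, centroid at (18.00, 75.00).
horizontal leg: A = 100 × 28 = 2800.00, centroid at (86.00, 14.00).
gusset: A = ½·28·32 = 448.00, centroid at (45.33, 38.67).
ΣA = 8648.00 mm²
ΣAx_c = (5400.00)(18.00) + (2800.00)(86.00) + (448.00)(45.33) = 358309.33 mm³
ΣAy_c = (5400.00)(75.00) + (2800.00)(14.00) + (448.00)(38.67) = 461522.67 mm³
x_c = 358309.33 / 8648.00 = 41.43 mm
y_c = 461522.67 / 8648.00 = 53.37 mm

x_c = 41.43 mm, y_c = 53.37 mm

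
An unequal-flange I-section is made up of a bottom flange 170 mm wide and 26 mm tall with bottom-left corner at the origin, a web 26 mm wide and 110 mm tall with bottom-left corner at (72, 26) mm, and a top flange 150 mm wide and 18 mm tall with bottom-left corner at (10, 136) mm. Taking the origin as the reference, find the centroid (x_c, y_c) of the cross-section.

x_c = 85.00 mm, y_c = 68.20 mm

bottom flange: A = 170 × 26 = 4420.00, centroid at (85.00, 13.00).
web: A = 26 × 110 = 2860.00, centroid at (85.00, 81.00).
top flange: A = 150 × 18 = 2700.00, centroid at (85.00, 145.00).
ΣA = 9980.00 mm², ΣAx_c = 848300.00 mm³, ΣAy_c = 680620.00 mm³.
x_c = 848300.00/9980.00 = 85.00 mm; y_c = 680620.00/9980.00 = 68.20 mm.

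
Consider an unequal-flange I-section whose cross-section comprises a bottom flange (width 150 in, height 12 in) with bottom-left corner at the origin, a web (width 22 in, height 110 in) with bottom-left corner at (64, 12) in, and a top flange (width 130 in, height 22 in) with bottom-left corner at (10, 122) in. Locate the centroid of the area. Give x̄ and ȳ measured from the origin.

bottom flange: A = 150 × 12 = 1800.00, centroid at (75.00, 6.00).
web: A = 22 × 110 = 2420.00, centroid at (75.00, 67.00).
top flange: A = 130 × 22 = 2860.00, centroid at (75.00, 133.00).
ΣA = 7080.00 in², ΣAx̄ = 531000.00 in³, ΣAȳ = 553320.00 in³.
x̄ = 531000.00/7080.00 = 75.00 in; ȳ = 553320.00/7080.00 = 78.15 in.

x̄ = 75.00 in, ȳ = 78.15 in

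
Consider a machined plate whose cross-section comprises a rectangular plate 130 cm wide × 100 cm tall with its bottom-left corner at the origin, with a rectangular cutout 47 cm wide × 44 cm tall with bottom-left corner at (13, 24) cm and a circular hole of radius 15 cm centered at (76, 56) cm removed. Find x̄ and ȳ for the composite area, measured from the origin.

plate: A = 130 × 100 = 13000.00, centroid at (65.00, 50.00).
hole 1: A = −(47 × 44) = -2068.00, centroid at (36.50, 46.00).
hole 2: A = −π·15² = -706.86, centroid at (76.00, 56.00).
ΣA = 10225.14 cm², ΣAx̄ = 715796.77 cm³, ΣAȳ = 515287.93 cm³.
x̄ = 715796.77/10225.14 = 70.00 cm; ȳ = 515287.93/10225.14 = 50.39 cm.

x̄ = 70.00 cm, ȳ = 50.39 cm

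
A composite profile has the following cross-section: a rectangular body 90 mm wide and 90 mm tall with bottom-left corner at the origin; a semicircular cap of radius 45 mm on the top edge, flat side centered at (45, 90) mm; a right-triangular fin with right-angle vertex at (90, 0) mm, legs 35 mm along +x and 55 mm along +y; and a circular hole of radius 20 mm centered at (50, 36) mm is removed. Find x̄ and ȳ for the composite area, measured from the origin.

x̄ = 49.39 mm, ȳ = 62.25 mm

rectangular body: A = 90 × 90 = 8100.00, centroid at (45.00, 45.00).
semicircular top: A = ½π·45² = 3180.86, centroid at (45.00, 109.10).
triangular fin: A = ½·35·55 = 962.50, centroid at (101.67, 18.33).
hole: A = −π·20² = -1256.64, centroid at (50.00, 36.00).
ΣA = 10986.73 mm²
ΣAx̄ = (8100.00)(45.00) + (3180.86)(45.00) + (962.50)(101.67) + (-1256.64)(50.00) = 542661.13 mm³
ΣAȳ = (8100.00)(45.00) + (3180.86)(109.10) + (962.50)(18.33) + (-1256.64)(36.00) = 683934.53 mm³
x̄ = 542661.13 / 10986.73 = 49.39 mm
ȳ = 683934.53 / 10986.73 = 62.25 mm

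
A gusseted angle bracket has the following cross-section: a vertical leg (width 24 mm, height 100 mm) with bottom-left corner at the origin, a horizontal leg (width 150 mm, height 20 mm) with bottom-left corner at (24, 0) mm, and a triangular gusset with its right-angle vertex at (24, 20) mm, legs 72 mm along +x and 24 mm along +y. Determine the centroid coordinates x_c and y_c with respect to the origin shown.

x_c = 58.63 mm, y_c = 27.81 mm

vertical leg: A = 24 × 100 = 2400.00, centroid at (12.00, 50.00).
horizontal leg: A = 150 × 20 = 3000.00, centroid at (99.00, 10.00).
gusset: A = ½·72·24 = 864.00, centroid at (48.00, 28.00).
ΣA = 6264.00 mm², ΣAx_c = 367272.00 mm³, ΣAy_c = 174192.00 mm³.
x_c = 367272.00/6264.00 = 58.63 mm; y_c = 174192.00/6264.00 = 27.81 mm.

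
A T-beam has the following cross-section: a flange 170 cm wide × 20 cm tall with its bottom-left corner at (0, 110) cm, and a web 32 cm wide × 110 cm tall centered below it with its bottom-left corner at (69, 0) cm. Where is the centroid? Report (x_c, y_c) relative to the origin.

x_c = 85.00 cm, y_c = 86.94 cm

web: A = 32 × 110 = 3520.00, centroid at (85.00, 55.00).
flange: A = 170 × 20 = 3400.00, centroid at (85.00, 120.00).
ΣA = 6920.00 cm², ΣAx_c = 588200.00 cm³, ΣAy_c = 601600.00 cm³.
x_c = 588200.00/6920.00 = 85.00 cm; y_c = 601600.00/6920.00 = 86.94 cm.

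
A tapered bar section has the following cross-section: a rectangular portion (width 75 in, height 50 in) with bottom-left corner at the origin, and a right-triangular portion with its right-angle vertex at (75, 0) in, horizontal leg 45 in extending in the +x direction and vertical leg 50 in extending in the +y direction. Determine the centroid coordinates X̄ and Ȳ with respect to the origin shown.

Part | A | x̄ᵢ | ȳᵢ | A·x̄ᵢ | A·ȳᵢ
rectangular portion | 3750.00 | 37.50 | 25.00 | 140625.00 | 93750.00
triangular portion | 1125.00 | 90.00 | 16.67 | 101250.00 | 18750.00
Σ | 4875.00 |  |  | 241875.00 | 112500.00
X̄ = 241875.00 / 4875.00 = 49.62 in
Ȳ = 112500.00 / 4875.00 = 23.08 in

X̄ = 49.62 in, Ȳ = 23.08 in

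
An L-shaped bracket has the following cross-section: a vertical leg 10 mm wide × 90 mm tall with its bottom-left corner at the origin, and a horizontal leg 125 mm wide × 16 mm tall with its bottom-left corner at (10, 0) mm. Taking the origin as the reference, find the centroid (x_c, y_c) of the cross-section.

x_c = 51.55 mm, y_c = 19.48 mm

vertical leg: A = 10 × 90 = 900.00, centroid at (5.00, 45.00).
horizontal leg: A = 125 × 16 = 2000.00, centroid at (72.50, 8.00).
ΣA = 2900.00 mm², ΣAx_c = 149500.00 mm³, ΣAy_c = 56500.00 mm³.
x_c = 149500.00/2900.00 = 51.55 mm; y_c = 56500.00/2900.00 = 19.48 mm.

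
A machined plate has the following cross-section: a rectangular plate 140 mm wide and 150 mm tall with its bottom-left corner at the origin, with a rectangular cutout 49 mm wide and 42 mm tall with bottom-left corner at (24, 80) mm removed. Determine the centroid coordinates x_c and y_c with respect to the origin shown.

x_c = 72.34 mm, y_c = 72.18 mm

plate: A = 140 × 150 = 21000.00, centroid at (70.00, 75.00).
hole: A = −(49 × 42) = -2058.00, centroid at (48.50, 101.00).
ΣA = 18942.00 mm², ΣAx_c = 1370187.00 mm³, ΣAy_c = 1367142.00 mm³.
x_c = 1370187.00/18942.00 = 72.34 mm; y_c = 1367142.00/18942.00 = 72.18 mm.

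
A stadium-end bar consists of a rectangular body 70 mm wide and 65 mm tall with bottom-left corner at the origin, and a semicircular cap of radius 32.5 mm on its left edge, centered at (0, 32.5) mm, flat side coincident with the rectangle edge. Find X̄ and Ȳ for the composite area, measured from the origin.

rectangular body: A = 70 × 65 = 4550.00, centroid at (35.00, 32.50).
semicircular end: A = ½π·32.5² = 1659.15, centroid at (-13.79, 32.50).
ΣA = 6209.15 mm², ΣAX̄ = 136364.58 mm³, ΣAȲ = 201797.49 mm³.
X̄ = 136364.58/6209.15 = 21.96 mm; Ȳ = 201797.49/6209.15 = 32.50 mm.

X̄ = 21.96 mm, Ȳ = 32.50 mm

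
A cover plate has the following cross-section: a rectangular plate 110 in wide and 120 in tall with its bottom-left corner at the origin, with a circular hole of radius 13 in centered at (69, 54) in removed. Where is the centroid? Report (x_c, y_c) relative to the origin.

x_c = 54.41 in, y_c = 60.25 in

plate: A = 110 × 120 = 13200.00, centroid at (55.00, 60.00).
hole: A = −π·13² = -530.93, centroid at (69.00, 54.00).
ΣA = 12669.07 in²
ΣAx_c = (13200.00)(55.00) + (-530.93)(69.00) = 689365.89 in³
ΣAy_c = (13200.00)(60.00) + (-530.93)(54.00) = 763329.83 in³
x_c = 689365.89 / 12669.07 = 54.41 in
y_c = 763329.83 / 12669.07 = 60.25 in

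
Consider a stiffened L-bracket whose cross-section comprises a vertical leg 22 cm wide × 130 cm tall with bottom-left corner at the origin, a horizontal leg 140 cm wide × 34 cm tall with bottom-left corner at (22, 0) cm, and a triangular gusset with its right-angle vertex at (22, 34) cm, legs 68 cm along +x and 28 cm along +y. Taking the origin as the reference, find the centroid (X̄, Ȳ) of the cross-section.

X̄ = 59.72 cm, Ȳ = 35.94 cm

Part | A | x̄ᵢ | ȳᵢ | A·x̄ᵢ | A·ȳᵢ
vertical leg | 2860.00 | 11.00 | 65.00 | 31460.00 | 185900.00
horizontal leg | 4760.00 | 92.00 | 17.00 | 437920.00 | 80920.00
gusset | 952.00 | 44.67 | 43.33 | 42522.67 | 41253.33
Σ | 8572.00 |  |  | 511902.67 | 308073.33
X̄ = 511902.67 / 8572.00 = 59.72 cm
Ȳ = 308073.33 / 8572.00 = 35.94 cm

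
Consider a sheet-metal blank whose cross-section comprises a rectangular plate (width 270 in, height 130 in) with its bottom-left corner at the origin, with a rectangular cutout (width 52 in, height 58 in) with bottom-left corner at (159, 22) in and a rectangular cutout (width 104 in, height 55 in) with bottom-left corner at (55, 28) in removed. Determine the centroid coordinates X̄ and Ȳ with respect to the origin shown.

X̄ = 135.36 in, Ȳ = 68.66 in

plate: A = 270 × 130 = 35100.00, centroid at (135.00, 65.00).
hole 1: A = −(52 × 58) = -3016.00, centroid at (185.00, 51.00).
hole 2: A = −(104 × 55) = -5720.00, centroid at (107.00, 55.50).
ΣA = 26364.00 in²
ΣAX̄ = (35100.00)(135.00) + (-3016.00)(185.00) + (-5720.00)(107.00) = 3568500.00 in³
ΣAȲ = (35100.00)(65.00) + (-3016.00)(51.00) + (-5720.00)(55.50) = 1810224.00 in³
X̄ = 3568500.00 / 26364.00 = 135.36 in
Ȳ = 1810224.00 / 26364.00 = 68.66 in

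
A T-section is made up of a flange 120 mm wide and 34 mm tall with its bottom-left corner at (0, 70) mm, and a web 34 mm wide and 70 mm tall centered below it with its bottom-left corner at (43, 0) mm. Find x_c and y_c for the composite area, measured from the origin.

x_c = 60.00 mm, y_c = 67.84 mm

web: A = 34 × 70 = 2380.00, centroid at (60.00, 35.00).
flange: A = 120 × 34 = 4080.00, centroid at (60.00, 87.00).
ΣA = 6460.00 mm², ΣAx_c = 387600.00 mm³, ΣAy_c = 438260.00 mm³.
x_c = 387600.00/6460.00 = 60.00 mm; y_c = 438260.00/6460.00 = 67.84 mm.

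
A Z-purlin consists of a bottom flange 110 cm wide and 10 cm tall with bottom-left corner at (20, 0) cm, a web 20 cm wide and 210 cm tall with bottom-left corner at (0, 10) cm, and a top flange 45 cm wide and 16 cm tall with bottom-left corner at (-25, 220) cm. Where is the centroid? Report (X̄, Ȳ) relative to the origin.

bottom flange: A = 110 × 10 = 1100.00, centroid at (75.00, 5.00).
web: A = 20 × 210 = 4200.00, centroid at (10.00, 115.00).
top flange: A = 45 × 16 = 720.00, centroid at (-2.50, 228.00).
ΣA = 6020.00 cm²
ΣAX̄ = (1100.00)(75.00) + (4200.00)(10.00) + (720.00)(-2.50) = 122700.00 cm³
ΣAȲ = (1100.00)(5.00) + (4200.00)(115.00) + (720.00)(228.00) = 652660.00 cm³
X̄ = 122700.00 / 6020.00 = 20.38 cm
Ȳ = 652660.00 / 6020.00 = 108.42 cm

X̄ = 20.38 cm, Ȳ = 108.42 cm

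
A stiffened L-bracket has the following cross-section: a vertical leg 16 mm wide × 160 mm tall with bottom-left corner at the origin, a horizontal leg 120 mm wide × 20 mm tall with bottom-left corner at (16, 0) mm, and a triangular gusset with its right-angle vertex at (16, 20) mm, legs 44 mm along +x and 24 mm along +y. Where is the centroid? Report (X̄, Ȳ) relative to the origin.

vertical leg: A = 16 × 160 = 2560.00, centroid at (8.00, 80.00).
horizontal leg: A = 120 × 20 = 2400.00, centroid at (76.00, 10.00).
gusset: A = ½·44·24 = 528.00, centroid at (30.67, 28.00).
ΣA = 5488.00 mm²
ΣAX̄ = (2560.00)(8.00) + (2400.00)(76.00) + (528.00)(30.67) = 219072.00 mm³
ΣAȲ = (2560.00)(80.00) + (2400.00)(10.00) + (528.00)(28.00) = 243584.00 mm³
X̄ = 219072.00 / 5488.00 = 39.92 mm
Ȳ = 243584.00 / 5488.00 = 44.38 mm

X̄ = 39.92 mm, Ȳ = 44.38 mm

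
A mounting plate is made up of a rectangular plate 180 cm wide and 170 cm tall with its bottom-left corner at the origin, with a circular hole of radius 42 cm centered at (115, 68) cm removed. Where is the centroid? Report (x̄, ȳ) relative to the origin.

Part | A | x̄ᵢ | ȳᵢ | A·x̄ᵢ | A·ȳᵢ
plate | 30600.00 | 90.00 | 85.00 | 2754000.00 | 2601000.00
hole | -5541.77 | 115.00 | 68.00 | -637303.49 | -376840.32
Σ | 25058.23 |  |  | 2116696.51 | 2224159.68
x̄ = 2116696.51 / 25058.23 = 84.47 cm
ȳ = 2224159.68 / 25058.23 = 88.76 cm

x̄ = 84.47 cm, ȳ = 88.76 cm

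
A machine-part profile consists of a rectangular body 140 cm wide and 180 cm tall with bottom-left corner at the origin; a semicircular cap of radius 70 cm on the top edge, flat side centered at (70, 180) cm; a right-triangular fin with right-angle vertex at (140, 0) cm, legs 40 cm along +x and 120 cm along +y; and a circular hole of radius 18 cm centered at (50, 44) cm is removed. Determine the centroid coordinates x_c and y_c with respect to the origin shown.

Part | A | x̄ᵢ | ȳᵢ | A·x̄ᵢ | A·ȳᵢ
rectangular body | 25200.00 | 70.00 | 90.00 | 1764000.00 | 2268000.00
semicircular top | 7696.90 | 70.00 | 209.71 | 538783.14 | 1614109.03
triangular fin | 2400.00 | 153.33 | 40.00 | 368000.00 | 96000.00
hole | -1017.88 | 50.00 | 44.00 | -50893.80 | -44786.54
Σ | 34279.03 |  |  | 2619889.34 | 3933322.48
x_c = 2619889.34 / 34279.03 = 76.43 cm
y_c = 3933322.48 / 34279.03 = 114.74 cm

x_c = 76.43 cm, y_c = 114.74 cm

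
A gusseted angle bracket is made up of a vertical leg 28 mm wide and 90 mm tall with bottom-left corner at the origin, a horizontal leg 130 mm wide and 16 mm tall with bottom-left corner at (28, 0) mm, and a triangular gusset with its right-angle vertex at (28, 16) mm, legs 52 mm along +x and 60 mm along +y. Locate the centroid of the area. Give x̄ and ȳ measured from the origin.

vertical leg: A = 28 × 90 = 2520.00, centroid at (14.00, 45.00).
horizontal leg: A = 130 × 16 = 2080.00, centroid at (93.00, 8.00).
gusset: A = ½·52·60 = 1560.00, centroid at (45.33, 36.00).
ΣA = 6160.00 mm²
ΣAx̄ = (2520.00)(14.00) + (2080.00)(93.00) + (1560.00)(45.33) = 299440.00 mm³
ΣAȳ = (2520.00)(45.00) + (2080.00)(8.00) + (1560.00)(36.00) = 186200.00 mm³
x̄ = 299440.00 / 6160.00 = 48.61 mm
ȳ = 186200.00 / 6160.00 = 30.23 mm

x̄ = 48.61 mm, ȳ = 30.23 mm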